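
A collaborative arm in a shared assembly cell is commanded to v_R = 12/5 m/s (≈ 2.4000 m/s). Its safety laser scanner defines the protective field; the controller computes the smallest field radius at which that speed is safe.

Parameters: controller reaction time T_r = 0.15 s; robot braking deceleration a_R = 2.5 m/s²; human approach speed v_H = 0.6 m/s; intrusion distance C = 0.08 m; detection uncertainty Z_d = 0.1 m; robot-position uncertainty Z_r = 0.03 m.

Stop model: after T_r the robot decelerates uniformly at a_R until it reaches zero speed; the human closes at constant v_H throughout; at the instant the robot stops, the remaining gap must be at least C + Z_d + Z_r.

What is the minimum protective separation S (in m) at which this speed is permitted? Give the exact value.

T_s = v_R/a_R = (12/5)/(5/2) = 0.9600 s
reaction-phase robot travel = 2.4000·0.1500 = 0.3600 m
braking distance = 2.4000²/(2·2.5000) = 1.1520 m
person approaches 0.6000·(0.1500+0.9600) = 0.6660 m
margins: 0.0800+0.1000+0.0300 = 0.2100 m
S_min ≈ 0.3600+1.1520+0.6660+0.2100  ⇒  S_min = 597/250 m

S_min = 597/250 m = 2.3880 m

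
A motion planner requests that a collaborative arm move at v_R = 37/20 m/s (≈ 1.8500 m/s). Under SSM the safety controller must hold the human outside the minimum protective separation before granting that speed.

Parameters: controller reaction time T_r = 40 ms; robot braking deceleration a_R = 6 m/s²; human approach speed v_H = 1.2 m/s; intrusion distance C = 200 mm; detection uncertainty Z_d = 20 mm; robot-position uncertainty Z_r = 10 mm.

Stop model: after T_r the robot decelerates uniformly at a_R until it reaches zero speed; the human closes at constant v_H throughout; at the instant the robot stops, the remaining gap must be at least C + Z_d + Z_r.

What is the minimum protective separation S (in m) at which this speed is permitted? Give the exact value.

S_min = 24173/24000 m = 1.0072 m

stop time T_s = (37/20)/6 = 0.3083 s
robot covers v_R·T_r = 1.8500·0.0400 = 0.0740 m before braking
braking distance = 1.8500²/(2·6.0000) = 0.2852 m
human over T_r+T_s: 1.2000·(0.0400+0.3083) = 0.4180 m
residual clearance needed = 0.2000+0.0200+0.0100 = 0.2300 m
S_min ≈ 0.0740+0.2852+0.4180+0.2300  ⇒  S_min = 24173/24000 m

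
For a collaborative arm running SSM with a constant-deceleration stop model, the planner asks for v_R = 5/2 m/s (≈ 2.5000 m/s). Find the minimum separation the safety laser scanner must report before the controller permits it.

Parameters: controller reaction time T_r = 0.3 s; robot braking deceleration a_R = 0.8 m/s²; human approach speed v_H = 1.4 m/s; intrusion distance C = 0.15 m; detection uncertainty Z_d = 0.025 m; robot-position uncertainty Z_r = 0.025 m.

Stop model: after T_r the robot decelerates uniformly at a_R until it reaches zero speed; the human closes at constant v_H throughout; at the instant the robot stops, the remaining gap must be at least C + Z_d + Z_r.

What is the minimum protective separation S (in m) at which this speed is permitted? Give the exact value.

S_min = 7721/800 m = 9.6512 m

braking lasts T_s = (5/2)/(4/5) = 3.1250 s
reaction-phase robot travel = 2.5000·0.3000 = 0.7500 m
robot under decel: 2.5000²/(2·0.8000) = 3.9062 m
human over T_r+T_s: 1.4000·(0.3000+3.1250) = 4.7950 m
margins: 0.1500+0.0250+0.0250 = 0.2000 m
S_min ≈ 0.7500+3.9062+4.7950+0.2000  ⇒  S_min = 7721/800 m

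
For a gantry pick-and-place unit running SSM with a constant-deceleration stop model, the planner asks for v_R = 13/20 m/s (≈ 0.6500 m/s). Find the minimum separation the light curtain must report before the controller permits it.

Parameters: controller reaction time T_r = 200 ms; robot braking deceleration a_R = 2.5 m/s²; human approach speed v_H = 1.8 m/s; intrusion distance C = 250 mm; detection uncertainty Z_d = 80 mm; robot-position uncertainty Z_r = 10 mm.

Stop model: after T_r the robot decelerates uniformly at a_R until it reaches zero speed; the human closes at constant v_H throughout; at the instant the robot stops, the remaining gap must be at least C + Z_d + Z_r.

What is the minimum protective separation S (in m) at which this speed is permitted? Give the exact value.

stop time T_s = (13/20)/(5/2) = 0.2600 s
robot in T_r: 0.6500·0.2000 = 0.1300 m
robot under decel: 0.6500²/(2·2.5000) = 0.0845 m
person approaches 1.8000·(0.2000+0.2600) = 0.8280 m
residual clearance needed = 0.2500+0.0800+0.0100 = 0.3400 m
S_min ≈ 0.1300+0.0845+0.8280+0.3400  ⇒  S_min = 553/400 m

S_min = 553/400 m = 1.3825 m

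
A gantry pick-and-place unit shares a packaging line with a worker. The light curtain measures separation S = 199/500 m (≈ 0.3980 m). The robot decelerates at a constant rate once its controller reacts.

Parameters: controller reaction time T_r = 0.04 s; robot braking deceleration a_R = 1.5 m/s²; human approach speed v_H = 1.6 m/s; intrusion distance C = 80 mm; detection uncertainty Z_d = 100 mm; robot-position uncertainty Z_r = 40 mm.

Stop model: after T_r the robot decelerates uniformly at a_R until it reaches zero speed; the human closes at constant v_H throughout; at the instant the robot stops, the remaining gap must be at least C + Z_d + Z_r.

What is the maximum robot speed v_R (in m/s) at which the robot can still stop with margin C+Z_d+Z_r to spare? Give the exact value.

v_R_max = 1/10 m/s = 0.1000 m/s

at the boundary: (1/3)·v² + (83/75)·v + (-57/500) = 0
  disc = (83/75)² − 4·(1/3)·(-57/500) = 7744/5625 ; √disc = 88/75
  v_R = (−(83/75) + 88/75) / (2·(1/3)) = 1/10 m/s
check:
T_s = v_R/a_R = (1/10)/(3/2) = 0.0667 s
robot covers v_R·T_r = 0.1000·0.0400 = 0.0040 m before braking
braking distance = 0.1000²/(2·1.5000) = 0.0033 m
human over T_r+T_s: 1.6000·(0.0400+0.0667) = 0.1707 m
C+Z_d+Z_r = 0.0800+0.1000+0.0400 = 0.2200 m
sum ≈ 0.0040+0.0033+0.1707+0.2200 ≈ 0.3980 m = S ✓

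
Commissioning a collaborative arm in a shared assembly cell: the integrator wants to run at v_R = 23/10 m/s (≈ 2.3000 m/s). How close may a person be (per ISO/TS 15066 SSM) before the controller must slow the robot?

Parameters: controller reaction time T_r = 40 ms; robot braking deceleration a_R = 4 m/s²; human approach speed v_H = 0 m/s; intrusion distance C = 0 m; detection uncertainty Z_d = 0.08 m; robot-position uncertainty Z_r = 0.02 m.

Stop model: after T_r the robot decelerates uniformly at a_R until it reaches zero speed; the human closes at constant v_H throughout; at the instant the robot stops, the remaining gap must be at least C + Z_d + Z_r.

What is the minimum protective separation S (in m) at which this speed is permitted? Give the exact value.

S_min = 3413/4000 m = 0.8532 m

T_s = v_R/a_R = (23/10)/4 = 0.5750 s
reaction-phase robot travel = 2.3000·0.0400 = 0.0920 m
robot covers 2.3000·0.5750 − ½·4.0000·0.5750² = 0.6613 m while stopping
human over T_r+T_s: 0.0000·(0.0400+0.5750) = 0.0000 m
C+Z_d+Z_r = 0.0000+0.0800+0.0200 = 0.1000 m
S_min ≈ 0.0920+0.6613+0.0000+0.1000  ⇒  S_min = 3413/4000 m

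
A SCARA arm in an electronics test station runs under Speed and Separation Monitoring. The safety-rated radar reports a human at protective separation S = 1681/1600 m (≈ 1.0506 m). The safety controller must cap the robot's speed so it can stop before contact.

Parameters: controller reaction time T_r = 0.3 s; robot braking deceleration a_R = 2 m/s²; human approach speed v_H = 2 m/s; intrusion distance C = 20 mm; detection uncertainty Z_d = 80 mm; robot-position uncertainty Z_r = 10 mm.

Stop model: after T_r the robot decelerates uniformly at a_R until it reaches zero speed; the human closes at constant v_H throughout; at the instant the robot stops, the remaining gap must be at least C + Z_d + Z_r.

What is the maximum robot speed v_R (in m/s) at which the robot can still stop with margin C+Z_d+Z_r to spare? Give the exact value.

at the boundary: (1/4)·v² + (13/10)·v + (-109/320) = 0
  disc = (13/10)² − 4·(1/4)·(-109/320) = 3249/1600 ; √disc = 57/40
  v_R = (−(13/10) + 57/40) / (2·(1/4)) = 1/4 m/s
check:
T_s = v_R/a_R = (1/4)/2 = 0.1250 s
reaction-phase robot travel = 0.2500·0.3000 = 0.0750 m
robot under decel: 0.2500²/(2·2.0000) = 0.0156 m
human over T_r+T_s: 2.0000·(0.3000+0.1250) = 0.8500 m
C+Z_d+Z_r = 0.0200+0.0800+0.0100 = 0.1100 m
sum ≈ 0.0750+0.0156+0.8500+0.1100 ≈ 1.0506 m = S ✓

v_R_max = 1/4 m/s = 0.2500 m/s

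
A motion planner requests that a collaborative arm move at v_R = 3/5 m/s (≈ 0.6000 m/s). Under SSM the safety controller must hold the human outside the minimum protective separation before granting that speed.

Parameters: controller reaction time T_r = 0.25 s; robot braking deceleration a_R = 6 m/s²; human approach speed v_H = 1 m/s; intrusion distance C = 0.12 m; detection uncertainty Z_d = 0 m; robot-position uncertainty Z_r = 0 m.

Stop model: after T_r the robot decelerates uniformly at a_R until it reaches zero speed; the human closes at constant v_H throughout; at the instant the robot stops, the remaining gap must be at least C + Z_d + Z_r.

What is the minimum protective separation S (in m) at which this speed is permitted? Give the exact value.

braking lasts T_s = (3/5)/6 = 0.1000 s
robot covers v_R·T_r = 0.6000·0.2500 = 0.1500 m before braking
robot under decel: 0.6000²/(2·6.0000) = 0.0300 m
person approaches 1.0000·(0.2500+0.1000) = 0.3500 m
residual clearance needed = 0.1200+0.0000+0.0000 = 0.1200 m
S_min ≈ 0.1500+0.0300+0.3500+0.1200  ⇒  S_min = 13/20 m

S_min = 13/20 m = 0.6500 m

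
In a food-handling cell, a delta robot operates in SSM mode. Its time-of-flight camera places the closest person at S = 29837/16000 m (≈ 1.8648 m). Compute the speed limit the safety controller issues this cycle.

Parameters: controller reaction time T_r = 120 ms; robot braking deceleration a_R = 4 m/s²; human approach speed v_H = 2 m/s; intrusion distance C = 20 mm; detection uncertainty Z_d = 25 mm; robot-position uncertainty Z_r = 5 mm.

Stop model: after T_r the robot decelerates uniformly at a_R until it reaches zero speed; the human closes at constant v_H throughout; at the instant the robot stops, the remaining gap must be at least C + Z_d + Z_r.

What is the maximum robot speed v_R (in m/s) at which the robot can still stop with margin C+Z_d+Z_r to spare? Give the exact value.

quadratic (1/8)·v² + (31/50)·v + (-25197/16000) = 0
  disc = (31/50)² − 4·(1/8)·(-25197/16000) = 187489/160000 ; √disc = 433/400
  v_R = (−(31/50) + 433/400) / (2·(1/8)) = 37/20 m/s
check:
T_s = v_R/a_R = (37/20)/4 = 0.4625 s
reaction-phase robot travel = 1.8500·0.1200 = 0.2220 m
robot covers 1.8500·0.4625 − ½·4.0000·0.4625² = 0.4278 m while stopping
person approaches 2.0000·(0.1200+0.4625) = 1.1650 m
margins: 0.0200+0.0250+0.0050 = 0.0500 m
sum ≈ 0.2220+0.4278+1.1650+0.0500 ≈ 1.8648 m = S ✓

v_R_max = 37/20 m/s = 1.8500 m/s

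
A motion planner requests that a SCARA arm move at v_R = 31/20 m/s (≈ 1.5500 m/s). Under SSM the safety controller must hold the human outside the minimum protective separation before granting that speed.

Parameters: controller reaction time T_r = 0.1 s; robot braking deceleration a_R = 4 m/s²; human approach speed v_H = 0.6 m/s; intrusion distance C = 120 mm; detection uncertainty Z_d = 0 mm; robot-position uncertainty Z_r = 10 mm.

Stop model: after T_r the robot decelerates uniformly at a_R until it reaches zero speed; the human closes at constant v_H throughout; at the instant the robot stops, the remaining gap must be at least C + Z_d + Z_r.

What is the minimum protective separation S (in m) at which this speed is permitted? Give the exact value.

T_s = v_R/a_R = (31/20)/4 = 0.3875 s
robot covers v_R·T_r = 1.5500·0.1000 = 0.1550 m before braking
robot covers 1.5500·0.3875 − ½·4.0000·0.3875² = 0.3003 m while stopping
person approaches 0.6000·(0.1000+0.3875) = 0.2925 m
C+Z_d+Z_r = 0.1200+0.0000+0.0100 = 0.1300 m
S_min ≈ 0.1550+0.3003+0.2925+0.1300  ⇒  S_min = 2809/3200 m

S_min = 2809/3200 m = 0.8778 m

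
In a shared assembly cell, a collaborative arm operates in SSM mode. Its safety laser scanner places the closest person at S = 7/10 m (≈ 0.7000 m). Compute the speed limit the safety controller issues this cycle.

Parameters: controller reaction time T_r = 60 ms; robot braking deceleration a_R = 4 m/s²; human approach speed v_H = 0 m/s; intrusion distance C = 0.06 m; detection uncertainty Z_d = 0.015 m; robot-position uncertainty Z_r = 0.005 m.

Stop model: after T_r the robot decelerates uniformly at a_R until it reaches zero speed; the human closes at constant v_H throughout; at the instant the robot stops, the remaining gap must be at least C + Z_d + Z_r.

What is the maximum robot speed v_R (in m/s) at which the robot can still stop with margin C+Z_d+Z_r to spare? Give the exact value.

quadratic (1/8)·v² + (3/50)·v + (-31/50) = 0
  disc = (3/50)² − 4·(1/8)·(-31/50) = 196/625 ; √disc = 14/25
  v_R = (−(3/50) + 14/25) / (2·(1/8)) = 2 m/s
check:
braking lasts T_s = 2/4 = 0.5000 s
reaction-phase robot travel = 2.0000·0.0600 = 0.1200 m
braking distance = 2.0000²/(2·4.0000) = 0.5000 m
human over T_r+T_s: 0.0000·(0.0600+0.5000) = 0.0000 m
margins: 0.0600+0.0150+0.0050 = 0.0800 m
sum ≈ 0.1200+0.5000+0.0000+0.0800 ≈ 0.7000 m = S ✓

v_R_max = 2 m/s = 2.0000 m/s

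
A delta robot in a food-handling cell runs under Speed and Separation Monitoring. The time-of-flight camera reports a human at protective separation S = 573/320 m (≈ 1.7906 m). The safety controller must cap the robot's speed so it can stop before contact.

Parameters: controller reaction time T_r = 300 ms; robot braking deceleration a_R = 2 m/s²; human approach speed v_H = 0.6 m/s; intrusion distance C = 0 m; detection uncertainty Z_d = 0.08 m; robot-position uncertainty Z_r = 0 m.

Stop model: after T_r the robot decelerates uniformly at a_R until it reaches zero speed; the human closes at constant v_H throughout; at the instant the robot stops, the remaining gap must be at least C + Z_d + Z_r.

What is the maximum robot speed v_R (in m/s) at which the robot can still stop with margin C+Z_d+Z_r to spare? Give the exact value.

collect terms ⇒ (1/4)·v_R² + (3/5)·v_R + (-2449/1600) = 0
  disc = (3/5)² − 4·(1/4)·(-2449/1600) = 121/64 ; √disc = 11/8
  v_R = (−(3/5) + 11/8) / (2·(1/4)) = 31/20 m/s
check:
stop time T_s = (31/20)/2 = 0.7750 s
robot in T_r: 1.5500·0.3000 = 0.4650 m
robot under decel: 1.5500²/(2·2.0000) = 0.6006 m
human over T_r+T_s: 0.6000·(0.3000+0.7750) = 0.6450 m
margins: 0.0000+0.0800+0.0000 = 0.0800 m
sum ≈ 0.4650+0.6006+0.6450+0.0800 ≈ 1.7906 m = S ✓

v_R_max = 31/20 m/s = 1.5500 m/s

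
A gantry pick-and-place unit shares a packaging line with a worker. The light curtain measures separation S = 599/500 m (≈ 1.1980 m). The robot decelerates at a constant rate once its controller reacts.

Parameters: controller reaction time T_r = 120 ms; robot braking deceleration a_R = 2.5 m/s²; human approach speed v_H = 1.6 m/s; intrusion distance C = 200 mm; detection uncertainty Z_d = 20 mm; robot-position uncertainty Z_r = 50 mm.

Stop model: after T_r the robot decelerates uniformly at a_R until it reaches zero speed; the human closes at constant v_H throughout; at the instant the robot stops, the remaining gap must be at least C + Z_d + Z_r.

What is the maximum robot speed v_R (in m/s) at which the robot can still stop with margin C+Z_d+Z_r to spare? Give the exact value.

collect terms ⇒ (1/5)·v_R² + (19/25)·v_R + (-92/125) = 0
  disc = (19/25)² − 4·(1/5)·(-92/125) = 729/625 ; √disc = 27/25
  v_R = (−(19/25) + 27/25) / (2·(1/5)) = 4/5 m/s
check:
T_s = v_R/a_R = (4/5)/(5/2) = 0.3200 s
robot in T_r: 0.8000·0.1200 = 0.0960 m
robot covers 0.8000·0.3200 − ½·2.5000·0.3200² = 0.1280 m while stopping
human over T_r+T_s: 1.6000·(0.1200+0.3200) = 0.7040 m
C+Z_d+Z_r = 0.2000+0.0200+0.0500 = 0.2700 m
sum ≈ 0.0960+0.1280+0.7040+0.2700 ≈ 1.1980 m = S ✓

v_R_max = 4/5 m/s = 0.8000 m/s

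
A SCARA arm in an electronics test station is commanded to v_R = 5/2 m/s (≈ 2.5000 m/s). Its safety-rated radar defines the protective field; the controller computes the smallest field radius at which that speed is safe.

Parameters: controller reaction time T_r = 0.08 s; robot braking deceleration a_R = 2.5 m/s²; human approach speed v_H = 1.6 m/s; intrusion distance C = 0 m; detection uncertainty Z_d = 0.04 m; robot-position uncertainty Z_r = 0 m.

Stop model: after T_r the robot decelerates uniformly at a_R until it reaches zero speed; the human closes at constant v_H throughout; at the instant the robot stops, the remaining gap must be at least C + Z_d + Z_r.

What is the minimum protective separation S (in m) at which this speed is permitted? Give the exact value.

stop time T_s = (5/2)/(5/2) = 1.0000 s
robot covers v_R·T_r = 2.5000·0.0800 = 0.2000 m before braking
braking distance = 2.5000²/(2·2.5000) = 1.2500 m
person approaches 1.6000·(0.0800+1.0000) = 1.7280 m
residual clearance needed = 0.0000+0.0400+0.0000 = 0.0400 m
S_min ≈ 0.2000+1.2500+1.7280+0.0400  ⇒  S_min = 1609/500 m

S_min = 1609/500 m = 3.2180 m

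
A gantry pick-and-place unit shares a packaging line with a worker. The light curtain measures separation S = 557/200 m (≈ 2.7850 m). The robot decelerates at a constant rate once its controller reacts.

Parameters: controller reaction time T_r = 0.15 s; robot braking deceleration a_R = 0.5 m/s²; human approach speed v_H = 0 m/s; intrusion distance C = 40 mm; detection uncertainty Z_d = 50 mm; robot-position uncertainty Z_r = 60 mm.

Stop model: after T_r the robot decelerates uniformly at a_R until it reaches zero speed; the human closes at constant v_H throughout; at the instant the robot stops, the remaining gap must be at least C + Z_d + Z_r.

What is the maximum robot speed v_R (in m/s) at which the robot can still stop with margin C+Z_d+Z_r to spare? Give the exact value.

v_R_max = 31/20 m/s = 1.5500 m/s

collect terms ⇒ (1)·v_R² + (3/20)·v_R + (-527/200) = 0
  disc = (3/20)² − 4·(1)·(-527/200) = 169/16 ; √disc = 13/4
  v_R = (−(3/20) + 13/4) / (2·(1)) = 31/20 m/s
check:
stop time T_s = (31/20)/(1/2) = 3.1000 s
robot in T_r: 1.5500·0.1500 = 0.2325 m
braking distance = 1.5500²/(2·0.5000) = 2.4025 m
human closes 0.0000·3.2500 = 0.0000 m
residual clearance needed = 0.0400+0.0500+0.0600 = 0.1500 m
sum ≈ 0.2325+2.4025+0.0000+0.1500 ≈ 2.7850 m = S ✓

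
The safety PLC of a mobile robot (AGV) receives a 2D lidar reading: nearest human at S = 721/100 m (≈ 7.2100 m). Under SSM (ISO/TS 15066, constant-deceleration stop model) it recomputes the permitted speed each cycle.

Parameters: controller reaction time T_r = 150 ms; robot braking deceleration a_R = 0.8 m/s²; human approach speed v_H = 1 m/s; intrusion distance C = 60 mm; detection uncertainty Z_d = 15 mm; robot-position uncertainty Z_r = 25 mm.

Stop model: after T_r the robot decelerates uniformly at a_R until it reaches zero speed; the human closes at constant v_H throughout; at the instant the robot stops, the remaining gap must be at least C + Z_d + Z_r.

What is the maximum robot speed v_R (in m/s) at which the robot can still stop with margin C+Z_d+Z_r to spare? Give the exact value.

v_R_max = 12/5 m/s = 2.4000 m/s

at the boundary: (5/8)·v² + (7/5)·v + (-174/25) = 0
  disc = (7/5)² − 4·(5/8)·(-174/25) = 484/25 ; √disc = 22/5
  v_R = (−(7/5) + 22/5) / (2·(5/8)) = 12/5 m/s
check:
T_s = v_R/a_R = (12/5)/(4/5) = 3.0000 s
reaction-phase robot travel = 2.4000·0.1500 = 0.3600 m
robot covers 2.4000·3.0000 − ½·0.8000·3.0000² = 3.6000 m while stopping
human closes 1.0000·3.1500 = 3.1500 m
C+Z_d+Z_r = 0.0600+0.0150+0.0250 = 0.1000 m
sum ≈ 0.3600+3.6000+3.1500+0.1000 ≈ 7.2100 m = S ✓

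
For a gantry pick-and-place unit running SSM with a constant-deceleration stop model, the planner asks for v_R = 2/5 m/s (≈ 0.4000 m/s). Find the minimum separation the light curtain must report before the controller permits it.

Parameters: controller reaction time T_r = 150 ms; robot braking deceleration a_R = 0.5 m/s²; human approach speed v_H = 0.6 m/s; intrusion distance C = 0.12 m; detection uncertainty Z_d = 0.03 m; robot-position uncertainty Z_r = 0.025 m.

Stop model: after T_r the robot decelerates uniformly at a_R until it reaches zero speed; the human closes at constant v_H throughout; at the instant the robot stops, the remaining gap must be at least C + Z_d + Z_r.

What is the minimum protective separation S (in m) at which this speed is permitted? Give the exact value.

T_s = v_R/a_R = (2/5)/(1/2) = 0.8000 s
robot covers v_R·T_r = 0.4000·0.1500 = 0.0600 m before braking
braking distance = 0.4000²/(2·0.5000) = 0.1600 m
human closes 0.6000·0.9500 = 0.5700 m
C+Z_d+Z_r = 0.1200+0.0300+0.0250 = 0.1750 m
S_min ≈ 0.0600+0.1600+0.5700+0.1750  ⇒  S_min = 193/200 m

S_min = 193/200 m = 0.9650 m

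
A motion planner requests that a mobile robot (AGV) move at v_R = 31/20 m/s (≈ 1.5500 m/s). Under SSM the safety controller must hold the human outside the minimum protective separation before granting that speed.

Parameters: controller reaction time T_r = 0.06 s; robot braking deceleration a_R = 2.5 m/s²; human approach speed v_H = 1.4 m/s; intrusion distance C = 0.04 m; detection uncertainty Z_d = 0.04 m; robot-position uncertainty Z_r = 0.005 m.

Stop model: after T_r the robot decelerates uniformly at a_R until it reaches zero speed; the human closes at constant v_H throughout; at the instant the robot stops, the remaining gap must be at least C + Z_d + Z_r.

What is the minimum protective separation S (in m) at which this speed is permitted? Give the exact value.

S_min = 3221/2000 m = 1.6105 m

braking lasts T_s = (31/20)/(5/2) = 0.6200 s
robot covers v_R·T_r = 1.5500·0.0600 = 0.0930 m before braking
braking distance = 1.5500²/(2·2.5000) = 0.4805 m
person approaches 1.4000·(0.0600+0.6200) = 0.9520 m
margins: 0.0400+0.0400+0.0050 = 0.0850 m
S_min ≈ 0.0930+0.4805+0.9520+0.0850  ⇒  S_min = 3221/2000 m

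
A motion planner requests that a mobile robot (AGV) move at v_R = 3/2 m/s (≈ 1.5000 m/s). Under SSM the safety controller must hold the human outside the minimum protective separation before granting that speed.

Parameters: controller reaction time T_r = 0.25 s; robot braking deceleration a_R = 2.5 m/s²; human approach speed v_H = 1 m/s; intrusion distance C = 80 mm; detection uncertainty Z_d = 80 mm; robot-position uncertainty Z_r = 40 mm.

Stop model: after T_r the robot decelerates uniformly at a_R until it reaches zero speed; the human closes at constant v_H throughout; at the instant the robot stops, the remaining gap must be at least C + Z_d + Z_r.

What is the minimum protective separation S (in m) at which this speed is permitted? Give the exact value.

S_min = 15/8 m = 1.8750 m

T_s = v_R/a_R = (3/2)/(5/2) = 0.6000 s
robot in T_r: 1.5000·0.2500 = 0.3750 m
braking distance = 1.5000²/(2·2.5000) = 0.4500 m
human over T_r+T_s: 1.0000·(0.2500+0.6000) = 0.8500 m
C+Z_d+Z_r = 0.0800+0.0800+0.0400 = 0.2000 m
S_min ≈ 0.3750+0.4500+0.8500+0.2000  ⇒  S_min = 15/8 m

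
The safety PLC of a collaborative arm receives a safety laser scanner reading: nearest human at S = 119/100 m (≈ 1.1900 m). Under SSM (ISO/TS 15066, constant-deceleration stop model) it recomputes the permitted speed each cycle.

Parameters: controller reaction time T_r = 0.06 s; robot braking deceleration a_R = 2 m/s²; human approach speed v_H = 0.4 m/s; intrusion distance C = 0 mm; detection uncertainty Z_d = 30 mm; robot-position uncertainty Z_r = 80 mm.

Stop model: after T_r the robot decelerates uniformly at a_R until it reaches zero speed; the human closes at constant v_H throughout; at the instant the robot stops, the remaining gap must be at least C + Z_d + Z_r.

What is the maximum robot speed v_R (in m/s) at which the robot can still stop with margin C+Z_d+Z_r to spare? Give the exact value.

quadratic (1/4)·v² + (13/50)·v + (-132/125) = 0
  disc = (13/50)² − 4·(1/4)·(-132/125) = 2809/2500 ; √disc = 53/50
  v_R = (−(13/50) + 53/50) / (2·(1/4)) = 8/5 m/s
check:
braking lasts T_s = (8/5)/2 = 0.8000 s
reaction-phase robot travel = 1.6000·0.0600 = 0.0960 m
braking distance = 1.6000²/(2·2.0000) = 0.6400 m
human over T_r+T_s: 0.4000·(0.0600+0.8000) = 0.3440 m
C+Z_d+Z_r = 0.0000+0.0300+0.0800 = 0.1100 m
sum ≈ 0.0960+0.6400+0.3440+0.1100 ≈ 1.1900 m = S ✓

v_R_max = 8/5 m/s = 1.6000 m/s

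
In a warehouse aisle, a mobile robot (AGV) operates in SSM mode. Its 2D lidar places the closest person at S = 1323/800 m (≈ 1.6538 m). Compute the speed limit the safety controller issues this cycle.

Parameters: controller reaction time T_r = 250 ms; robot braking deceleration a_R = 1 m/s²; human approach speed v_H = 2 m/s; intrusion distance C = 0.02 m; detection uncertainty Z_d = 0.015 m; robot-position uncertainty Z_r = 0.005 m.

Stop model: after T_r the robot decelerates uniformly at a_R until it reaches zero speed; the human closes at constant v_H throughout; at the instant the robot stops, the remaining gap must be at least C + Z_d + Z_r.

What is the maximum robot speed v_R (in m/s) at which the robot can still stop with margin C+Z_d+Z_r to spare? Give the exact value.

v_R_max = 9/20 m/s = 0.4500 m/s

collect terms ⇒ (1/2)·v_R² + (9/4)·v_R + (-891/800) = 0
  disc = (9/4)² − 4·(1/2)·(-891/800) = 729/100 ; √disc = 27/10
  v_R = (−(9/4) + 27/10) / (2·(1/2)) = 9/20 m/s
check:
braking lasts T_s = (9/20)/1 = 0.4500 s
reaction-phase robot travel = 0.4500·0.2500 = 0.1125 m
braking distance = 0.4500²/(2·1.0000) = 0.1013 m
person approaches 2.0000·(0.2500+0.4500) = 1.4000 m
C+Z_d+Z_r = 0.0200+0.0150+0.0050 = 0.0400 m
sum ≈ 0.1125+0.1013+1.4000+0.0400 ≈ 1.6538 m = S ✓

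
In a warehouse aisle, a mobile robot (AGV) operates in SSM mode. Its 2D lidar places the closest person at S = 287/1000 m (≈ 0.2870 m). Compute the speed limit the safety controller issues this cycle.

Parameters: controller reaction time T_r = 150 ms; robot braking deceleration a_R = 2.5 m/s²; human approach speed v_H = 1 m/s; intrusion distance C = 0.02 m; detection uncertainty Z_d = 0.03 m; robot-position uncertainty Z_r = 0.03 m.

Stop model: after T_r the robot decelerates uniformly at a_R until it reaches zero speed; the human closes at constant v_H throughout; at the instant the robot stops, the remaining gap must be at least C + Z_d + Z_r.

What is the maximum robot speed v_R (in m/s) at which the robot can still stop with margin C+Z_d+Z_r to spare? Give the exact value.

quadratic (1/5)·v² + (11/20)·v + (-57/1000) = 0
  disc = (11/20)² − 4·(1/5)·(-57/1000) = 3481/10000 ; √disc = 59/100
  v_R = (−(11/20) + 59/100) / (2·(1/5)) = 1/10 m/s
check:
braking lasts T_s = (1/10)/(5/2) = 0.0400 s
robot covers v_R·T_r = 0.1000·0.1500 = 0.0150 m before braking
robot covers 0.1000·0.0400 − ½·2.5000·0.0400² = 0.0020 m while stopping
human over T_r+T_s: 1.0000·(0.1500+0.0400) = 0.1900 m
margins: 0.0200+0.0300+0.0300 = 0.0800 m
sum ≈ 0.0150+0.0020+0.1900+0.0800 ≈ 0.2870 m = S ✓

v_R_max = 1/10 m/s = 0.1000 m/s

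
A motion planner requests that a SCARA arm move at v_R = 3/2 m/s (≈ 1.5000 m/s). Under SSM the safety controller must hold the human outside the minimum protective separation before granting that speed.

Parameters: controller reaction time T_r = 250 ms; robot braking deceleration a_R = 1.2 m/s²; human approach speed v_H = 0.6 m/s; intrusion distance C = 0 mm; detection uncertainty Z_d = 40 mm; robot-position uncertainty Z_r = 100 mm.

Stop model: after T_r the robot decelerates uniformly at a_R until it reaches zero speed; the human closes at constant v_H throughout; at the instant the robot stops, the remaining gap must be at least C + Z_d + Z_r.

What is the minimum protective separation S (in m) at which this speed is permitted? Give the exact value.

stop time T_s = (3/2)/(6/5) = 1.2500 s
robot covers v_R·T_r = 1.5000·0.2500 = 0.3750 m before braking
robot under decel: 1.5000²/(2·1.2000) = 0.9375 m
person approaches 0.6000·(0.2500+1.2500) = 0.9000 m
C+Z_d+Z_r = 0.0000+0.0400+0.1000 = 0.1400 m
S_min ≈ 0.3750+0.9375+0.9000+0.1400  ⇒  S_min = 941/400 m

S_min = 941/400 m = 2.3525 m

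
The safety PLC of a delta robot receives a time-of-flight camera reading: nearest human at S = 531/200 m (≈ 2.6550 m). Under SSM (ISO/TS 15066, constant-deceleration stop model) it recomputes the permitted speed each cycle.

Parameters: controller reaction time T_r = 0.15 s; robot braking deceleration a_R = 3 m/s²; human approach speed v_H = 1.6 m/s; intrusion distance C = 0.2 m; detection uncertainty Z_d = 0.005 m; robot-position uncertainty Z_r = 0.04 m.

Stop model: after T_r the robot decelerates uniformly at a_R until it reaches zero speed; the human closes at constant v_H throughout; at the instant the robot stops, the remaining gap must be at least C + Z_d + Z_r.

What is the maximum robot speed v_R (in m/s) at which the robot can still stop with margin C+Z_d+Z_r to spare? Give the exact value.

at the boundary: (1/6)·v² + (41/60)·v + (-217/100) = 0
  disc = (41/60)² − 4·(1/6)·(-217/100) = 6889/3600 ; √disc = 83/60
  v_R = (−(41/60) + 83/60) / (2·(1/6)) = 21/10 m/s
check:
stop time T_s = (21/10)/3 = 0.7000 s
robot covers v_R·T_r = 2.1000·0.1500 = 0.3150 m before braking
robot under decel: 2.1000²/(2·3.0000) = 0.7350 m
human over T_r+T_s: 1.6000·(0.1500+0.7000) = 1.3600 m
residual clearance needed = 0.2000+0.0050+0.0400 = 0.2450 m
sum ≈ 0.3150+0.7350+1.3600+0.2450 ≈ 2.6550 m = S ✓

v_R_max = 21/10 m/s = 2.1000 m/s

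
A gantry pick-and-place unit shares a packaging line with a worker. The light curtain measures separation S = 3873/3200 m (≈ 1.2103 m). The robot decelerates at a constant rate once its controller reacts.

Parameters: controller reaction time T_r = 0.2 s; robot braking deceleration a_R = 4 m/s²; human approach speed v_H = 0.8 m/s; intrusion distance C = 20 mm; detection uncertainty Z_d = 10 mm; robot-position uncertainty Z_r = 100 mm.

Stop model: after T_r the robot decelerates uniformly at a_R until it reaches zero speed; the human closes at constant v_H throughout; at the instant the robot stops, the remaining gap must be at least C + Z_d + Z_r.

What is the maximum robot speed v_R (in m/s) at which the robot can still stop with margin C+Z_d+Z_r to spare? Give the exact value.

quadratic (1/8)·v² + (2/5)·v + (-589/640) = 0
  disc = (2/5)² − 4·(1/8)·(-589/640) = 3969/6400 ; √disc = 63/80
  v_R = (−(2/5) + 63/80) / (2·(1/8)) = 31/20 m/s
check:
braking lasts T_s = (31/20)/4 = 0.3875 s
robot covers v_R·T_r = 1.5500·0.2000 = 0.3100 m before braking
robot under decel: 1.5500²/(2·4.0000) = 0.3003 m
human closes 0.8000·0.5875 = 0.4700 m
residual clearance needed = 0.0200+0.0100+0.1000 = 0.1300 m
sum ≈ 0.3100+0.3003+0.4700+0.1300 ≈ 1.2103 m = S ✓

v_R_max = 31/20 m/s = 1.5500 m/s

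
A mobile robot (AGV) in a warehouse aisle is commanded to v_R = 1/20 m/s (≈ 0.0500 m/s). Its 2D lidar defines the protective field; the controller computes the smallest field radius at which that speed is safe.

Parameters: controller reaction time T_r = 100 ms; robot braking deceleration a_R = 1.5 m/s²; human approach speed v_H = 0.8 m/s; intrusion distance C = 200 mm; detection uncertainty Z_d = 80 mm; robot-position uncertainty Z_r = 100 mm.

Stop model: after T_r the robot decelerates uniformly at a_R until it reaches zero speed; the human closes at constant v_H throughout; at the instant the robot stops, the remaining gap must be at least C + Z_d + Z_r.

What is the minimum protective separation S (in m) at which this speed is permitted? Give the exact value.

stop time T_s = (1/20)/(3/2) = 0.0333 s
robot covers v_R·T_r = 0.0500·0.1000 = 0.0050 m before braking
robot covers 0.0500·0.0333 − ½·1.5000·0.0333² = 0.0008 m while stopping
person approaches 0.8000·(0.1000+0.0333) = 0.1067 m
C+Z_d+Z_r = 0.2000+0.0800+0.1000 = 0.3800 m
S_min ≈ 0.0050+0.0008+0.1067+0.3800  ⇒  S_min = 197/400 m

S_min = 197/400 m = 0.4925 m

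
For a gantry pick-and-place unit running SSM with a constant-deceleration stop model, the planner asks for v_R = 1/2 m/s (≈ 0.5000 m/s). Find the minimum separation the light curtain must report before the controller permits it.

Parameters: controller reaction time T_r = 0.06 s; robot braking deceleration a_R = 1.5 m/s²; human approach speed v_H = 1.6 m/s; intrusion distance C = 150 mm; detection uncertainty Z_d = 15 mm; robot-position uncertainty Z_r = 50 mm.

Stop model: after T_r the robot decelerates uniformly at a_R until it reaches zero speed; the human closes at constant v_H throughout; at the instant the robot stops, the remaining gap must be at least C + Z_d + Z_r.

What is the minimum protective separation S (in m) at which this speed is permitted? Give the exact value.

S_min = 2873/3000 m = 0.9577 m

T_s = v_R/a_R = (1/2)/(3/2) = 0.3333 s
robot covers v_R·T_r = 0.5000·0.0600 = 0.0300 m before braking
robot under decel: 0.5000²/(2·1.5000) = 0.0833 m
human over T_r+T_s: 1.6000·(0.0600+0.3333) = 0.6293 m
residual clearance needed = 0.1500+0.0150+0.0500 = 0.2150 m
S_min ≈ 0.0300+0.0833+0.6293+0.2150  ⇒  S_min = 2873/3000 m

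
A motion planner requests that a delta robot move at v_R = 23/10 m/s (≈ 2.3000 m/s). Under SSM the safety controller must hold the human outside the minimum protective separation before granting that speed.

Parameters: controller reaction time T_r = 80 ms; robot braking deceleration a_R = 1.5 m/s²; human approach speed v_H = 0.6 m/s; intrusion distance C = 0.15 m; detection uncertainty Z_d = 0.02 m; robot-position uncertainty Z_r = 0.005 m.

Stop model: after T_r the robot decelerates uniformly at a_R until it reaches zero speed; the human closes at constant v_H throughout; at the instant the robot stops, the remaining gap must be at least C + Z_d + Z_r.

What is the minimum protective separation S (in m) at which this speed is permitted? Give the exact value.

T_s = v_R/a_R = (23/10)/(3/2) = 1.5333 s
robot covers v_R·T_r = 2.3000·0.0800 = 0.1840 m before braking
robot under decel: 2.3000²/(2·1.5000) = 1.7633 m
human over T_r+T_s: 0.6000·(0.0800+1.5333) = 0.9680 m
margins: 0.1500+0.0200+0.0050 = 0.1750 m
S_min ≈ 0.1840+1.7633+0.9680+0.1750  ⇒  S_min = 9271/3000 m

S_min = 9271/3000 m = 3.0903 m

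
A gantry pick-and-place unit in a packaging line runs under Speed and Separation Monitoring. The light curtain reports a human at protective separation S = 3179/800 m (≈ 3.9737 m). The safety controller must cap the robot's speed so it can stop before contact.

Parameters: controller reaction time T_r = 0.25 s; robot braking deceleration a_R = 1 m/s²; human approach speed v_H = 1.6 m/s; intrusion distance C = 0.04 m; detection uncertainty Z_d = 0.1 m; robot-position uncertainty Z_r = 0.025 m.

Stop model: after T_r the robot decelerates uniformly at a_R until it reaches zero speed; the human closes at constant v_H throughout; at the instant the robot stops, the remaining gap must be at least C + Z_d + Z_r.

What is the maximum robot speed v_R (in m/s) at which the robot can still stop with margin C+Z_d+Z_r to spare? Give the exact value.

v_R_max = 27/20 m/s = 1.3500 m/s

quadratic (1/2)·v² + (37/20)·v + (-2727/800) = 0
  disc = (37/20)² − 4·(1/2)·(-2727/800) = 256/25 ; √disc = 16/5
  v_R = (−(37/20) + 16/5) / (2·(1/2)) = 27/20 m/s
check:
T_s = v_R/a_R = (27/20)/1 = 1.3500 s
reaction-phase robot travel = 1.3500·0.2500 = 0.3375 m
braking distance = 1.3500²/(2·1.0000) = 0.9113 m
person approaches 1.6000·(0.2500+1.3500) = 2.5600 m
C+Z_d+Z_r = 0.0400+0.1000+0.0250 = 0.1650 m
sum ≈ 0.3375+0.9113+2.5600+0.1650 ≈ 3.9737 m = S ✓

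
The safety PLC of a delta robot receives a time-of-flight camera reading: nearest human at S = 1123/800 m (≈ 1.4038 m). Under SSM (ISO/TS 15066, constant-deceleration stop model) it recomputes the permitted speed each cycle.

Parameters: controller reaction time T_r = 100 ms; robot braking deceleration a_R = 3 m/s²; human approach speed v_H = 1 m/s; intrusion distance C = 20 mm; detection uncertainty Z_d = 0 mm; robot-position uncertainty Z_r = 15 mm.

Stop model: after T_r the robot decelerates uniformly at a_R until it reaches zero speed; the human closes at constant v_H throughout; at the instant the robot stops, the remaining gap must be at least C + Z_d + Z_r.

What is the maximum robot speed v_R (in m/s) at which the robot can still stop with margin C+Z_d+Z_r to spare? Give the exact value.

v_R_max = 7/4 m/s = 1.7500 m/s

collect terms ⇒ (1/6)·v_R² + (13/30)·v_R + (-203/160) = 0
  disc = (13/30)² − 4·(1/6)·(-203/160) = 3721/3600 ; √disc = 61/60
  v_R = (−(13/30) + 61/60) / (2·(1/6)) = 7/4 m/s
check:
braking lasts T_s = (7/4)/3 = 0.5833 s
robot in T_r: 1.7500·0.1000 = 0.1750 m
robot covers 1.7500·0.5833 − ½·3.0000·0.5833² = 0.5104 m while stopping
person approaches 1.0000·(0.1000+0.5833) = 0.6833 m
residual clearance needed = 0.0200+0.0000+0.0150 = 0.0350 m
sum ≈ 0.1750+0.5104+0.6833+0.0350 ≈ 1.4038 m = S ✓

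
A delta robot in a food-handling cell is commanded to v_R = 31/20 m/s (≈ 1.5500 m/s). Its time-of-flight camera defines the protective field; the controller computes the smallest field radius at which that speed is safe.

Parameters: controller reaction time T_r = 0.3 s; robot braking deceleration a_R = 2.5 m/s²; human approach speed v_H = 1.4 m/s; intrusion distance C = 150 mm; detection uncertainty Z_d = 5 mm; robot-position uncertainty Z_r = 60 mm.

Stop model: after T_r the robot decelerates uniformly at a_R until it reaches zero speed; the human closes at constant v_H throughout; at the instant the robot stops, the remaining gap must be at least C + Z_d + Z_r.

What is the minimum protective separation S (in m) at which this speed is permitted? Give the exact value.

stop time T_s = (31/20)/(5/2) = 0.6200 s
robot in T_r: 1.5500·0.3000 = 0.4650 m
braking distance = 1.5500²/(2·2.5000) = 0.4805 m
human closes 1.4000·0.9200 = 1.2880 m
C+Z_d+Z_r = 0.1500+0.0050+0.0600 = 0.2150 m
S_min ≈ 0.4650+0.4805+1.2880+0.2150  ⇒  S_min = 4897/2000 m

S_min = 4897/2000 m = 2.4485 m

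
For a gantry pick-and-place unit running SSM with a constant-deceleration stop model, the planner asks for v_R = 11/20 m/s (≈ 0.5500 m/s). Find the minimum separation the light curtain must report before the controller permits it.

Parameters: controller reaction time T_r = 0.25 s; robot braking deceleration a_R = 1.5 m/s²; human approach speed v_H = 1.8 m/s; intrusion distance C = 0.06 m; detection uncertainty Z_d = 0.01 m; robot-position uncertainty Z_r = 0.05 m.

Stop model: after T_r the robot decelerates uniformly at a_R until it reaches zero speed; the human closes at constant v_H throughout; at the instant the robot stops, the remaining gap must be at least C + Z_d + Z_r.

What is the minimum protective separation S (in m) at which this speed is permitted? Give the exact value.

S_min = 881/600 m = 1.4683 m

braking lasts T_s = (11/20)/(3/2) = 0.3667 s
robot in T_r: 0.5500·0.2500 = 0.1375 m
robot covers 0.5500·0.3667 − ½·1.5000·0.3667² = 0.1008 m while stopping
human over T_r+T_s: 1.8000·(0.2500+0.3667) = 1.1100 m
margins: 0.0600+0.0100+0.0500 = 0.1200 m
S_min ≈ 0.1375+0.1008+1.1100+0.1200  ⇒  S_min = 881/600 m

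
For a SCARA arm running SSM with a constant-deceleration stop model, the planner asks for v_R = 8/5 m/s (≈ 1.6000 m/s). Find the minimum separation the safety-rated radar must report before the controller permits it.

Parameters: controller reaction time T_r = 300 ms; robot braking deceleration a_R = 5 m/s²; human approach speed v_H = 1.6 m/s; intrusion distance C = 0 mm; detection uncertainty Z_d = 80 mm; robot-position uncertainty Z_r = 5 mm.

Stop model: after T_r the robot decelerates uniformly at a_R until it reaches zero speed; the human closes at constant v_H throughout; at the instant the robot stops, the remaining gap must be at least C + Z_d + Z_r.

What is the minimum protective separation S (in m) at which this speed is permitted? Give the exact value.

braking lasts T_s = (8/5)/5 = 0.3200 s
reaction-phase robot travel = 1.6000·0.3000 = 0.4800 m
robot covers 1.6000·0.3200 − ½·5.0000·0.3200² = 0.2560 m while stopping
human over T_r+T_s: 1.6000·(0.3000+0.3200) = 0.9920 m
residual clearance needed = 0.0000+0.0800+0.0050 = 0.0850 m
S_min ≈ 0.4800+0.2560+0.9920+0.0850  ⇒  S_min = 1813/1000 m

S_min = 1813/1000 m = 1.8130 m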